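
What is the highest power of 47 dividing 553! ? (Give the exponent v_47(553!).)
v_47(553!) = 11

Legendre's formula: v_p(n!) = Σ_{k ≥ 1} ⌊n / p^k⌋. For p = 47, n = 553, the terms are:
  ⌊553/47^1⌋ = ⌊553/47⌋ = 11
(the next term ⌊553/47^2⌋ = 0, terminating the sum). Summing: v_47(553!) = 11 = 11.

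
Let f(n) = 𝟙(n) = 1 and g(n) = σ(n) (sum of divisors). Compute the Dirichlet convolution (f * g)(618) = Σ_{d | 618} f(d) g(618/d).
(𝟙 * σ)(618) = 2100

Divisors of 618: [1, 2, 3, 6, 103, 206, 309, 618]. For each d | 618:
  d = 1: 𝟙(1) · σ(618/1) = 1 · 1248 = 1248
  d = 2: 𝟙(2) · σ(618/2) = 1 · 416 = 416
  d = 3: 𝟙(3) · σ(618/3) = 1 · 312 = 312
  d = 6: 𝟙(6) · σ(618/6) = 1 · 104 = 104
  d = 103: 𝟙(103) · σ(618/103) = 1 · 12 = 12
  d = 206: 𝟙(206) · σ(618/206) = 1 · 4 = 4
  d = 309: 𝟙(309) · σ(618/309) = 1 · 3 = 3
  d = 618: 𝟙(618) · σ(618/618) = 1 · 1 = 1
Summing: (𝟙 * σ)(618) = 1248 + 416 + 312 + 104 + 12 + 4 + 3 + 1 = 2100.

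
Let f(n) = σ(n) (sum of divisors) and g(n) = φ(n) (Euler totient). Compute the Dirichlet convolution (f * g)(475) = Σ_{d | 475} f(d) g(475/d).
(σ * φ)(475) = 2850

Divisors of 475: [1, 5, 19, 25, 95, 475]. For each d | 475:
  d = 1: σ(1) · φ(475/1) = 1 · 360 = 360
  d = 5: σ(5) · φ(475/5) = 6 · 72 = 432
  d = 19: σ(19) · φ(475/19) = 20 · 20 = 400
  d = 25: σ(25) · φ(475/25) = 31 · 18 = 558
  d = 95: σ(95) · φ(475/95) = 120 · 4 = 480
  d = 475: σ(475) · φ(475/475) = 620 · 1 = 620
Summing: (σ * φ)(475) = 360 + 432 + 400 + 558 + 480 + 620 = 2850.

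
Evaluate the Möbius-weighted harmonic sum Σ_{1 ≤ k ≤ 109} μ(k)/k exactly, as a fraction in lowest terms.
Σ μ(k)/k = -112507215014412420639528093186025954164982/6660357067091784194720860996953995468452315

Values of μ(k) for 1 ≤ k ≤ 109: μ(1) = 1, μ(2) = -1, μ(3) = -1, μ(5) = -1, μ(6) = 1, μ(7) = -1, μ(10) = 1, μ(11) = -1, μ(13) = -1, μ(14) = 1, μ(15) = 1, μ(17) = -1, μ(19) = -1, μ(21) = 1, μ(22) = 1, μ(23) = -1, μ(26) = 1, μ(29) = -1, μ(30) = -1, μ(31) = -1, μ(33) = 1, μ(34) = 1, μ(35) = 1, μ(37) = -1, μ(38) = 1, μ(39) = 1, μ(41) = -1, μ(42) = -1, μ(43) = -1, μ(46) = 1, μ(47) = -1, μ(51) = 1, μ(53) = -1, μ(55) = 1, μ(57) = 1, μ(58) = 1, μ(59) = -1, μ(61) = -1, μ(62) = 1, μ(65) = 1, μ(66) = -1, μ(67) = -1, μ(69) = 1, μ(70) = -1, μ(71) = -1, μ(73) = -1, μ(74) = 1, μ(77) = 1, μ(78) = -1, μ(79) = -1, μ(82) = 1, μ(83) = -1, μ(85) = 1, μ(86) = 1, μ(87) = 1, μ(89) = -1, μ(91) = 1, μ(93) = 1, μ(94) = 1, μ(95) = 1, μ(97) = -1, μ(101) = -1, μ(102) = -1, μ(103) = -1, μ(105) = -1, μ(106) = 1, μ(107) = -1, μ(109) = -1, with μ = 0 on non-squarefree integers. Summing μ(k)/k for k where μ(k) ≠ 0 gives -112507215014412420639528093186025954164982/6660357067091784194720860996953995468452315 ≈ -0.0169. (PNT ⟺ this sum → 0 as n → ∞.)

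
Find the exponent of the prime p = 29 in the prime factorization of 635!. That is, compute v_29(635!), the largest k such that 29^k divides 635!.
v_29(635!) = 21

Legendre's formula: v_p(n!) = Σ_{k ≥ 1} ⌊n / p^k⌋. For p = 29, n = 635, the terms are:
  ⌊635/29^1⌋ = ⌊635/29⌋ = 21
(the next term ⌊635/29^2⌋ = 0, terminating the sum). Summing: v_29(635!) = 21 = 21.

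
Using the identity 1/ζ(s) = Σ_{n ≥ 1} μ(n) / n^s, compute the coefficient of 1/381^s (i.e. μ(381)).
μ(381) = 1

Factor n = 381 = 3 · 127. μ(n) = 0 if any exponent ≥ 2 (not squarefree); otherwise μ(n) = (−1)^{ω(n)} where ω(n) is the number of distinct prime factors. Applying: μ(381) = 1.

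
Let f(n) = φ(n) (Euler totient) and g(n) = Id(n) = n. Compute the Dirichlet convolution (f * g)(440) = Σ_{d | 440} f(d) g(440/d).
(φ * Id)(440) = 3780

Divisors of 440: [1, 2, 4, 5, 8, 10, 11, 20, 22, 40, 44, 55, 88, 110, 220, 440]. For each d | 440:
  d = 1: φ(1) · Id(440/1) = 1 · 440 = 440
  d = 2: φ(2) · Id(440/2) = 1 · 220 = 220
  d = 4: φ(4) · Id(440/4) = 2 · 110 = 220
  d = 5: φ(5) · Id(440/5) = 4 · 88 = 352
  d = 8: φ(8) · Id(440/8) = 4 · 55 = 220
  d = 10: φ(10) · Id(440/10) = 4 · 44 = 176
  d = 11: φ(11) · Id(440/11) = 10 · 40 = 400
  d = 20: φ(20) · Id(440/20) = 8 · 22 = 176
  d = 22: φ(22) · Id(440/22) = 10 · 20 = 200
  d = 40: φ(40) · Id(440/40) = 16 · 11 = 176
  d = 44: φ(44) · Id(440/44) = 20 · 10 = 200
  d = 55: φ(55) · Id(440/55) = 40 · 8 = 320
  d = 88: φ(88) · Id(440/88) = 40 · 5 = 200
  d = 110: φ(110) · Id(440/110) = 40 · 4 = 160
  d = 220: φ(220) · Id(440/220) = 80 · 2 = 160
  d = 440: φ(440) · Id(440/440) = 160 · 1 = 160
Summing: (φ * Id)(440) = 440 + 220 + 220 + 352 + 220 + 176 + 400 + 176 + 200 + 176 + 200 + 320 + 200 + 160 + 160 + 160 = 3780.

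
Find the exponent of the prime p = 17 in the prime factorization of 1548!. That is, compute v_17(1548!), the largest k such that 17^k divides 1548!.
v_17(1548!) = 96

Legendre's formula: v_p(n!) = Σ_{k ≥ 1} ⌊n / p^k⌋. For p = 17, n = 1548, the terms are:
  ⌊1548/17^1⌋ = ⌊1548/17⌋ = 91
  ⌊1548/17^2⌋ = ⌊1548/289⌋ = 5
(the next term ⌊1548/17^3⌋ = 0, terminating the sum). Summing: v_17(1548!) = 91 + 5 = 96.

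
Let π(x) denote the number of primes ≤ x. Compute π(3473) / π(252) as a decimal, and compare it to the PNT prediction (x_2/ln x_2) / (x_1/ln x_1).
π(3473)/π(252) = 487/54 ≈ 9.0185;  PNT prediction ≈ 9.3471.

π(252) = 54 and π(3473) = 487, so π(3473)/π(252) ≈ 9.0185. The PNT-predicted ratio is (3473/ln(3473)) / (252/ln(252)) ≈ 9.3471. The two agree to within a few percent, as expected.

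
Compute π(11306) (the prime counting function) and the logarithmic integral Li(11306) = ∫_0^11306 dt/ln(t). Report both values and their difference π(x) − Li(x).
π(11306) = 1366;  Li(11306) ≈ 1386.98;  π(x) − Li(x) ≈ -20.98.

Direct count of primes ≤ 11306 gives π(11306) = 1366. Numerical evaluation of the logarithmic integral gives Li(11306) ≈ 1386.98. The difference π(x) − Li(x) ≈ -20.98 is typically negative for small/moderate x (Li(x) overestimates), though Littlewood's theorem shows this sign changes infinitely often.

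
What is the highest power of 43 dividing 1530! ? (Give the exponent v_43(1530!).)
v_43(1530!) = 35

Legendre's formula: v_p(n!) = Σ_{k ≥ 1} ⌊n / p^k⌋. For p = 43, n = 1530, the terms are:
  ⌊1530/43^1⌋ = ⌊1530/43⌋ = 35
(the next term ⌊1530/43^2⌋ = 0, terminating the sum). Summing: v_43(1530!) = 35 = 35.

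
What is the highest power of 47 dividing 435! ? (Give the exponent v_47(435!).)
v_47(435!) = 9

Legendre's formula: v_p(n!) = Σ_{k ≥ 1} ⌊n / p^k⌋. For p = 47, n = 435, the terms are:
  ⌊435/47^1⌋ = ⌊435/47⌋ = 9
(the next term ⌊435/47^2⌋ = 0, terminating the sum). Summing: v_47(435!) = 9 = 9.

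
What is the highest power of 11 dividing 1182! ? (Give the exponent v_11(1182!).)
v_11(1182!) = 116

Legendre's formula: v_p(n!) = Σ_{k ≥ 1} ⌊n / p^k⌋. For p = 11, n = 1182, the terms are:
  ⌊1182/11^1⌋ = ⌊1182/11⌋ = 107
  ⌊1182/11^2⌋ = ⌊1182/121⌋ = 9
(the next term ⌊1182/11^3⌋ = 0, terminating the sum). Summing: v_11(1182!) = 107 + 9 = 116.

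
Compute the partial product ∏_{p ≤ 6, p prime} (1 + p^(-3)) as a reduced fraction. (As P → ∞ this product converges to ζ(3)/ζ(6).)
∏ = 147/125

The primes p ≤ 6 are [2, 3, 5]. For each, (1 + 1/p^3) = (p^3 + 1)/p^3. Multiplying these fractions over p ∈ [2, 3, 5] gives 147/125. (In the limit P → ∞ this tends to ζ(3)/ζ(6).)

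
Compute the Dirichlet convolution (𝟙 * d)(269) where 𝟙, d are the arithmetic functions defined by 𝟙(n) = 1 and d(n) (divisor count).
(𝟙 * d)(269) = 3

Divisors of 269: [1, 269]. For each d | 269:
  d = 1: 𝟙(1) · d(269/1) = 1 · 2 = 2
  d = 269: 𝟙(269) · d(269/269) = 1 · 1 = 1
Summing: (𝟙 * d)(269) = 2 + 1 = 3.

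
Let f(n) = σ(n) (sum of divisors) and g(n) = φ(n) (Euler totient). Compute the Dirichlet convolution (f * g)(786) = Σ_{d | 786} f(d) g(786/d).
(σ * φ)(786) = 6288

Divisors of 786: [1, 2, 3, 6, 131, 262, 393, 786]. For each d | 786:
  d = 1: σ(1) · φ(786/1) = 1 · 260 = 260
  d = 2: σ(2) · φ(786/2) = 3 · 260 = 780
  d = 3: σ(3) · φ(786/3) = 4 · 130 = 520
  d = 6: σ(6) · φ(786/6) = 12 · 130 = 1560
  d = 131: σ(131) · φ(786/131) = 132 · 2 = 264
  d = 262: σ(262) · φ(786/262) = 396 · 2 = 792
  d = 393: σ(393) · φ(786/393) = 528 · 1 = 528
  d = 786: σ(786) · φ(786/786) = 1584 · 1 = 1584
Summing: (σ * φ)(786) = 260 + 780 + 520 + 1560 + 264 + 792 + 528 + 1584 = 6288.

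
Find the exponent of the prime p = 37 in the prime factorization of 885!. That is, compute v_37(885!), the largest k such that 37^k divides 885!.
v_37(885!) = 23

Legendre's formula: v_p(n!) = Σ_{k ≥ 1} ⌊n / p^k⌋. For p = 37, n = 885, the terms are:
  ⌊885/37^1⌋ = ⌊885/37⌋ = 23
(the next term ⌊885/37^2⌋ = 0, terminating the sum). Summing: v_37(885!) = 23 = 23.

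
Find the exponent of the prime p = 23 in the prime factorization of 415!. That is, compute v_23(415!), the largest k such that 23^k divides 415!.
v_23(415!) = 18

Legendre's formula: v_p(n!) = Σ_{k ≥ 1} ⌊n / p^k⌋. For p = 23, n = 415, the terms are:
  ⌊415/23^1⌋ = ⌊415/23⌋ = 18
(the next term ⌊415/23^2⌋ = 0, terminating the sum). Summing: v_23(415!) = 18 = 18.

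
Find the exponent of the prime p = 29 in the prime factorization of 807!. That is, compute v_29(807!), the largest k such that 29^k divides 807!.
v_29(807!) = 27

Legendre's formula: v_p(n!) = Σ_{k ≥ 1} ⌊n / p^k⌋. For p = 29, n = 807, the terms are:
  ⌊807/29^1⌋ = ⌊807/29⌋ = 27
(the next term ⌊807/29^2⌋ = 0, terminating the sum). Summing: v_29(807!) = 27 = 27.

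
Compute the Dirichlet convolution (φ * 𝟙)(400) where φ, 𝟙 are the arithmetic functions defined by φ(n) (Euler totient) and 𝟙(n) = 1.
(φ * 𝟙)(400) = 400

Divisors of 400: [1, 2, 4, 5, 8, 10, 16, 20, 25, 40, 50, 80, 100, 200, 400]. For each d | 400:
  d = 1: φ(1) · 𝟙(400/1) = 1 · 1 = 1
  d = 2: φ(2) · 𝟙(400/2) = 1 · 1 = 1
  d = 4: φ(4) · 𝟙(400/4) = 2 · 1 = 2
  d = 5: φ(5) · 𝟙(400/5) = 4 · 1 = 4
  d = 8: φ(8) · 𝟙(400/8) = 4 · 1 = 4
  d = 10: φ(10) · 𝟙(400/10) = 4 · 1 = 4
  d = 16: φ(16) · 𝟙(400/16) = 8 · 1 = 8
  d = 20: φ(20) · 𝟙(400/20) = 8 · 1 = 8
  d = 25: φ(25) · 𝟙(400/25) = 20 · 1 = 20
  d = 40: φ(40) · 𝟙(400/40) = 16 · 1 = 16
  d = 50: φ(50) · 𝟙(400/50) = 20 · 1 = 20
  d = 80: φ(80) · 𝟙(400/80) = 32 · 1 = 32
  d = 100: φ(100) · 𝟙(400/100) = 40 · 1 = 40
  d = 200: φ(200) · 𝟙(400/200) = 80 · 1 = 80
  d = 400: φ(400) · 𝟙(400/400) = 160 · 1 = 160
Summing: (φ * 𝟙)(400) = 1 + 1 + 2 + 4 + 4 + 4 + 8 + 8 + 20 + 16 + 20 + 32 + 40 + 80 + 160 = 400.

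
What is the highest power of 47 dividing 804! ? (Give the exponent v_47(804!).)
v_47(804!) = 17

Legendre's formula: v_p(n!) = Σ_{k ≥ 1} ⌊n / p^k⌋. For p = 47, n = 804, the terms are:
  ⌊804/47^1⌋ = ⌊804/47⌋ = 17
(the next term ⌊804/47^2⌋ = 0, terminating the sum). Summing: v_47(804!) = 17 = 17.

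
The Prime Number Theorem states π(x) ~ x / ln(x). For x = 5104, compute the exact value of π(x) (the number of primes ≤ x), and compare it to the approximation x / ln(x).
π(5104) = 682;  x/ln(x) ≈ 597.81;  relative error ≈ 12.34%.

Directly count primes up to 5104: π(5104) = 682. The PNT approximation gives 5104/ln(5104) ≈ 5104/8.53778 ≈ 597.81. Relative error (π(x) − x/ln(x)) / π(x) ≈ 12.34%; the approximation is known to undercount slightly (Li(x) is a better estimate).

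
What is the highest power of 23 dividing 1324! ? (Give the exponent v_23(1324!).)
v_23(1324!) = 59

Legendre's formula: v_p(n!) = Σ_{k ≥ 1} ⌊n / p^k⌋. For p = 23, n = 1324, the terms are:
  ⌊1324/23^1⌋ = ⌊1324/23⌋ = 57
  ⌊1324/23^2⌋ = ⌊1324/529⌋ = 2
(the next term ⌊1324/23^3⌋ = 0, terminating the sum). Summing: v_23(1324!) = 57 + 2 = 59.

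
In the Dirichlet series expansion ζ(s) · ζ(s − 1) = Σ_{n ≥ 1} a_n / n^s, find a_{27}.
σ(27) = 40

In the product (Σ m^0/m^s)(Σ k / k^s) = Σ (Σ_{d | n} d) / n^s, the coefficient of 1/n^s is σ(n) = Σ_{d | n} d. For n = 27, divisors are [1, 3, 9, 27]; summing: σ(27) = 40.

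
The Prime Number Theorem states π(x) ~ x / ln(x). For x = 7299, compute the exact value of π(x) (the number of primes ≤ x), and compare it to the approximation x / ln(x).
π(7299) = 930;  x/ln(x) ≈ 820.53;  relative error ≈ 11.77%.

Directly count primes up to 7299: π(7299) = 930. The PNT approximation gives 7299/ln(7299) ≈ 7299/8.89549 ≈ 820.53. Relative error (π(x) − x/ln(x)) / π(x) ≈ 11.77%; the approximation is known to undercount slightly (Li(x) is a better estimate).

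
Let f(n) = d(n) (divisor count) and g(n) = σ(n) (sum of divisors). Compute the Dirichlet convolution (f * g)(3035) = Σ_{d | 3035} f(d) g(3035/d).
(d * σ)(3035) = 4880

Divisors of 3035: [1, 5, 607, 3035]. For each d | 3035:
  d = 1: d(1) · σ(3035/1) = 1 · 3648 = 3648
  d = 5: d(5) · σ(3035/5) = 2 · 608 = 1216
  d = 607: d(607) · σ(3035/607) = 2 · 6 = 12
  d = 3035: d(3035) · σ(3035/3035) = 4 · 1 = 4
Summing: (d * σ)(3035) = 3648 + 1216 + 12 + 4 = 4880.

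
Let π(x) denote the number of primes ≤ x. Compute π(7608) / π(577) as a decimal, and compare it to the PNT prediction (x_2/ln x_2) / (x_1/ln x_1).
π(7608)/π(577) = 967/106 ≈ 9.1226;  PNT prediction ≈ 9.3803.

π(577) = 106 and π(7608) = 967, so π(7608)/π(577) ≈ 9.1226. The PNT-predicted ratio is (7608/ln(7608)) / (577/ln(577)) ≈ 9.3803. The two agree to within a few percent, as expected.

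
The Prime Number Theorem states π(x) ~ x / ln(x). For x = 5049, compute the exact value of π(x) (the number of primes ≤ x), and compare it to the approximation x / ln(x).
π(5049) = 675;  x/ln(x) ≈ 592.12;  relative error ≈ 12.28%.

Directly count primes up to 5049: π(5049) = 675. The PNT approximation gives 5049/ln(5049) ≈ 5049/8.52695 ≈ 592.12. Relative error (π(x) − x/ln(x)) / π(x) ≈ 12.28%; the approximation is known to undercount slightly (Li(x) is a better estimate).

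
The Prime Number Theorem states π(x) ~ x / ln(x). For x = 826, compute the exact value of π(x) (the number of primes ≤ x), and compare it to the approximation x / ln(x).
π(826) = 143;  x/ln(x) ≈ 122.98;  relative error ≈ 14.00%.

Directly count primes up to 826: π(826) = 143. The PNT approximation gives 826/ln(826) ≈ 826/6.71659 ≈ 122.98. Relative error (π(x) − x/ln(x)) / π(x) ≈ 14.00%; the approximation is known to undercount slightly (Li(x) is a better estimate).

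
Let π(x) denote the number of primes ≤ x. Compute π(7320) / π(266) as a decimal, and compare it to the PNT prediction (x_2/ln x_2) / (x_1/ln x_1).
π(7320)/π(266) = 932/56 ≈ 16.6429;  PNT prediction ≈ 17.2673.

π(266) = 56 and π(7320) = 932, so π(7320)/π(266) ≈ 16.6429. The PNT-predicted ratio is (7320/ln(7320)) / (266/ln(266)) ≈ 17.2673. The two agree to within a few percent, as expected.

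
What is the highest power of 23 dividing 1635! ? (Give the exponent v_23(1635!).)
v_23(1635!) = 74

Legendre's formula: v_p(n!) = Σ_{k ≥ 1} ⌊n / p^k⌋. For p = 23, n = 1635, the terms are:
  ⌊1635/23^1⌋ = ⌊1635/23⌋ = 71
  ⌊1635/23^2⌋ = ⌊1635/529⌋ = 3
(the next term ⌊1635/23^3⌋ = 0, terminating the sum). Summing: v_23(1635!) = 71 + 3 = 74.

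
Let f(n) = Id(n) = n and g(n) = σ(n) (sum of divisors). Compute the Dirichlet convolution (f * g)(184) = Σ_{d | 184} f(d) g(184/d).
(Id * σ)(184) = 2303

Divisors of 184: [1, 2, 4, 8, 23, 46, 92, 184]. For each d | 184:
  d = 1: Id(1) · σ(184/1) = 1 · 360 = 360
  d = 2: Id(2) · σ(184/2) = 2 · 168 = 336
  d = 4: Id(4) · σ(184/4) = 4 · 72 = 288
  d = 8: Id(8) · σ(184/8) = 8 · 24 = 192
  d = 23: Id(23) · σ(184/23) = 23 · 15 = 345
  d = 46: Id(46) · σ(184/46) = 46 · 7 = 322
  d = 92: Id(92) · σ(184/92) = 92 · 3 = 276
  d = 184: Id(184) · σ(184/184) = 184 · 1 = 184
Summing: (Id * σ)(184) = 360 + 336 + 288 + 192 + 345 + 322 + 276 + 184 = 2303.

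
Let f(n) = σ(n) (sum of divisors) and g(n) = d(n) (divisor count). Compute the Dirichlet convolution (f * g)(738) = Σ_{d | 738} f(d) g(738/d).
(σ * d)(738) = 5280

Divisors of 738: [1, 2, 3, 6, 9, 18, 41, 82, 123, 246, 369, 738]. For each d | 738:
  d = 1: σ(1) · d(738/1) = 1 · 12 = 12
  d = 2: σ(2) · d(738/2) = 3 · 6 = 18
  d = 3: σ(3) · d(738/3) = 4 · 8 = 32
  d = 6: σ(6) · d(738/6) = 12 · 4 = 48
  d = 9: σ(9) · d(738/9) = 13 · 4 = 52
  d = 18: σ(18) · d(738/18) = 39 · 2 = 78
  d = 41: σ(41) · d(738/41) = 42 · 6 = 252
  d = 82: σ(82) · d(738/82) = 126 · 3 = 378
  d = 123: σ(123) · d(738/123) = 168 · 4 = 672
  d = 246: σ(246) · d(738/246) = 504 · 2 = 1008
  d = 369: σ(369) · d(738/369) = 546 · 2 = 1092
  d = 738: σ(738) · d(738/738) = 1638 · 1 = 1638
Summing: (σ * d)(738) = 12 + 18 + 32 + 48 + 52 + 78 + 252 + 378 + 672 + 1008 + 1092 + 1638 = 5280.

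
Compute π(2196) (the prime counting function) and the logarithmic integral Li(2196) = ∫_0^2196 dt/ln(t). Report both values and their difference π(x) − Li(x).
π(2196) = 327;  Li(2196) ≈ 340.44;  π(x) − Li(x) ≈ -13.44.

Direct count of primes ≤ 2196 gives π(2196) = 327. Numerical evaluation of the logarithmic integral gives Li(2196) ≈ 340.44. The difference π(x) − Li(x) ≈ -13.44 is typically negative for small/moderate x (Li(x) overestimates), though Littlewood's theorem shows this sign changes infinitely often.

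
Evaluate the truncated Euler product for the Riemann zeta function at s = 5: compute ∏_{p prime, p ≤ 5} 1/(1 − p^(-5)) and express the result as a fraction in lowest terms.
∏ = 3037500/2929531

The primes p ≤ 5 are [2, 3, 5]. For each prime, (1 − 1/p^5)^(-1) = p^5 / (p^5 − 1). The product is (1 − 1/2^5)^(-1), (1 − 1/3^5)^(-1), (1 − 1/5^5)^(-1) = ∏ p^5 / (p^5 − 1) = 3037500/2929531.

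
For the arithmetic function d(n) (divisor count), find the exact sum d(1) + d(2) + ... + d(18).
Σ_{n ≤ 18} d(n) = 58

Compute d(n) for each 1 ≤ n ≤ 18: d(1) = 1, d(2) = 2, d(3) = 2, d(4) = 3, d(5) = 2, d(6) = 4, d(7) = 2, d(8) = 4, d(9) = 3, d(10) = 4, d(11) = 2, d(12) = 6, d(13) = 2, d(14) = 4, d(15) = 4, d(16) = 5, d(17) = 2, d(18) = 6. Summing all 18 values: 58. (Dirichlet's divisor formula: Σ_{n ≤ x} d(n) = x ln(x) + (2γ − 1) x + O(√x). For x = 18, the asymptotic estimate is ≈ 54.81.)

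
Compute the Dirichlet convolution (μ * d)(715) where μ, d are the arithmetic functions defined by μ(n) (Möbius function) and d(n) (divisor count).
(μ * d)(715) = 1

Divisors of 715: [1, 5, 11, 13, 55, 65, 143, 715]. For each d | 715:
  d = 1: μ(1) · d(715/1) = 1 · 8 = 8
  d = 5: μ(5) · d(715/5) = -1 · 4 = -4
  d = 11: μ(11) · d(715/11) = -1 · 4 = -4
  d = 13: μ(13) · d(715/13) = -1 · 4 = -4
  d = 55: μ(55) · d(715/55) = 1 · 2 = 2
  d = 65: μ(65) · d(715/65) = 1 · 2 = 2
  d = 143: μ(143) · d(715/143) = 1 · 2 = 2
  d = 715: μ(715) · d(715/715) = -1 · 1 = -1
Summing: (μ * d)(715) = 8 + -4 + -4 + -4 + 2 + 2 + 2 + -1 = 1.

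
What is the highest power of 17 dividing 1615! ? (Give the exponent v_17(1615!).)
v_17(1615!) = 100

Legendre's formula: v_p(n!) = Σ_{k ≥ 1} ⌊n / p^k⌋. For p = 17, n = 1615, the terms are:
  ⌊1615/17^1⌋ = ⌊1615/17⌋ = 95
  ⌊1615/17^2⌋ = ⌊1615/289⌋ = 5
(the next term ⌊1615/17^3⌋ = 0, terminating the sum). Summing: v_17(1615!) = 95 + 5 = 100.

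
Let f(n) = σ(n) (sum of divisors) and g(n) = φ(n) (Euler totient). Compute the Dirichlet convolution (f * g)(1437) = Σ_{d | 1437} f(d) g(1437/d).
(σ * φ)(1437) = 5748

Divisors of 1437: [1, 3, 479, 1437]. For each d | 1437:
  d = 1: σ(1) · φ(1437/1) = 1 · 956 = 956
  d = 3: σ(3) · φ(1437/3) = 4 · 478 = 1912
  d = 479: σ(479) · φ(1437/479) = 480 · 2 = 960
  d = 1437: σ(1437) · φ(1437/1437) = 1920 · 1 = 1920
Summing: (σ * φ)(1437) = 956 + 1912 + 960 + 1920 = 5748.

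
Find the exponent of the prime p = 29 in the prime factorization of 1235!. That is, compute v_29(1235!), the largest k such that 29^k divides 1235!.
v_29(1235!) = 43

Legendre's formula: v_p(n!) = Σ_{k ≥ 1} ⌊n / p^k⌋. For p = 29, n = 1235, the terms are:
  ⌊1235/29^1⌋ = ⌊1235/29⌋ = 42
  ⌊1235/29^2⌋ = ⌊1235/841⌋ = 1
(the next term ⌊1235/29^3⌋ = 0, terminating the sum). Summing: v_29(1235!) = 42 + 1 = 43.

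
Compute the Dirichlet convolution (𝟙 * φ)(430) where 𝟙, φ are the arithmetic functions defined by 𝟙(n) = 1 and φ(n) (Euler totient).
(𝟙 * φ)(430) = 430

Divisors of 430: [1, 2, 5, 10, 43, 86, 215, 430]. For each d | 430:
  d = 1: 𝟙(1) · φ(430/1) = 1 · 168 = 168
  d = 2: 𝟙(2) · φ(430/2) = 1 · 168 = 168
  d = 5: 𝟙(5) · φ(430/5) = 1 · 42 = 42
  d = 10: 𝟙(10) · φ(430/10) = 1 · 42 = 42
  d = 43: 𝟙(43) · φ(430/43) = 1 · 4 = 4
  d = 86: 𝟙(86) · φ(430/86) = 1 · 4 = 4
  d = 215: 𝟙(215) · φ(430/215) = 1 · 1 = 1
  d = 430: 𝟙(430) · φ(430/430) = 1 · 1 = 1
Summing: (𝟙 * φ)(430) = 168 + 168 + 42 + 42 + 4 + 4 + 1 + 1 = 430.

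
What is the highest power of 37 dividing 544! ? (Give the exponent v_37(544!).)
v_37(544!) = 14

Legendre's formula: v_p(n!) = Σ_{k ≥ 1} ⌊n / p^k⌋. For p = 37, n = 544, the terms are:
  ⌊544/37^1⌋ = ⌊544/37⌋ = 14
(the next term ⌊544/37^2⌋ = 0, terminating the sum). Summing: v_37(544!) = 14 = 14.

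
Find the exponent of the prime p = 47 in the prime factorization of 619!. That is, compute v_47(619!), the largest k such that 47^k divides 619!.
v_47(619!) = 13

Legendre's formula: v_p(n!) = Σ_{k ≥ 1} ⌊n / p^k⌋. For p = 47, n = 619, the terms are:
  ⌊619/47^1⌋ = ⌊619/47⌋ = 13
(the next term ⌊619/47^2⌋ = 0, terminating the sum). Summing: v_47(619!) = 13 = 13.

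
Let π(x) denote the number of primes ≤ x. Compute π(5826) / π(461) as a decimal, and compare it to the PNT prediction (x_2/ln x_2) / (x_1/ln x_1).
π(5826)/π(461) = 764/89 ≈ 8.5843;  PNT prediction ≈ 8.9402.

π(461) = 89 and π(5826) = 764, so π(5826)/π(461) ≈ 8.5843. The PNT-predicted ratio is (5826/ln(5826)) / (461/ln(461)) ≈ 8.9402. The two agree to within a few percent, as expected.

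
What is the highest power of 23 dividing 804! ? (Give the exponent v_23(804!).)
v_23(804!) = 35

Legendre's formula: v_p(n!) = Σ_{k ≥ 1} ⌊n / p^k⌋. For p = 23, n = 804, the terms are:
  ⌊804/23^1⌋ = ⌊804/23⌋ = 34
  ⌊804/23^2⌋ = ⌊804/529⌋ = 1
(the next term ⌊804/23^3⌋ = 0, terminating the sum). Summing: v_23(804!) = 34 + 1 = 35.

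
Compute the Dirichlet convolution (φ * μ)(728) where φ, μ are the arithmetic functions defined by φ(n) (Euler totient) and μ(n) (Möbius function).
(φ * μ)(728) = 110

Divisors of 728: [1, 2, 4, 7, 8, 13, 14, 26, 28, 52, 56, 91, 104, 182, 364, 728]. For each d | 728:
  d = 1: φ(1) · μ(728/1) = 1 · 0 = 0
  d = 2: φ(2) · μ(728/2) = 1 · 0 = 0
  d = 4: φ(4) · μ(728/4) = 2 · -1 = -2
  d = 7: φ(7) · μ(728/7) = 6 · 0 = 0
  d = 8: φ(8) · μ(728/8) = 4 · 1 = 4
  d = 13: φ(13) · μ(728/13) = 12 · 0 = 0
  d = 14: φ(14) · μ(728/14) = 6 · 0 = 0
  d = 26: φ(26) · μ(728/26) = 12 · 0 = 0
  d = 28: φ(28) · μ(728/28) = 12 · 1 = 12
  d = 52: φ(52) · μ(728/52) = 24 · 1 = 24
  d = 56: φ(56) · μ(728/56) = 24 · -1 = -24
  d = 91: φ(91) · μ(728/91) = 72 · 0 = 0
  d = 104: φ(104) · μ(728/104) = 48 · -1 = -48
  d = 182: φ(182) · μ(728/182) = 72 · 0 = 0
  d = 364: φ(364) · μ(728/364) = 144 · -1 = -144
  d = 728: φ(728) · μ(728/728) = 288 · 1 = 288
Summing: (φ * μ)(728) = 0 + 0 + -2 + 0 + 4 + 0 + 0 + 0 + 12 + 24 + -24 + 0 + -48 + 0 + -144 + 288 = 110.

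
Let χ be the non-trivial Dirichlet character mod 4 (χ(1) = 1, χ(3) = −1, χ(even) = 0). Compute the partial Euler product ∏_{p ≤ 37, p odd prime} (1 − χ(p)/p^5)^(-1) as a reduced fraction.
∏ = 36434162976122653852428171915209665920933190877591375/36574689167094305070442169349729960875390257302863872

The odd primes p ≤ 37 are [3, 5, 7, 11, 13, 17, 19, 23, 29, 31, 37]. For each, χ(p) = 1 if p ≡ 1 mod 4, χ(p) = −1 if p ≡ 3 mod 4. Taking (1 − χ(p)/p^5)^(-1) = p^5/(p^5 − χ(p)): (1 − (-1)/3^5)^(-1) · (1 − (1)/5^5)^(-1) · (1 − (-1)/7^5)^(-1) · (1 − (-1)/11^5)^(-1) · (1 − (1)/13^5)^(-1) · (1 − (1)/17^5)^(-1) · (1 − (-1)/19^5)^(-1) · (1 − (-1)/23^5)^(-1) · (1 − (1)/29^5)^(-1) · (1 − (-1)/31^5)^(-1) · (1 − (1)/37^5)^(-1) = 36434162976122653852428171915209665920933190877591375/36574689167094305070442169349729960875390257302863872.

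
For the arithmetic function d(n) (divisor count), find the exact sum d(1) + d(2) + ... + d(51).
Σ_{n ≤ 51} d(n) = 211

Compute d(n) for each 1 ≤ n ≤ 51: d(1) = 1, d(2) = 2, d(3) = 2, d(4) = 3, d(5) = 2, d(6) = 4, d(7) = 2, d(8) = 4, d(9) = 3, d(10) = 4, d(11) = 2, d(12) = 6, d(13) = 2, d(14) = 4, d(15) = 4, d(16) = 5, d(17) = 2, d(18) = 6, d(19) = 2, d(20) = 6, d(21) = 4, d(22) = 4, d(23) = 2, d(24) = 8, d(25) = 3, d(26) = 4, d(27) = 4, d(28) = 6, d(29) = 2, d(30) = 8, d(31) = 2, d(32) = 6, d(33) = 4, d(34) = 4, d(35) = 4, d(36) = 9, d(37) = 2, d(38) = 4, d(39) = 4, d(40) = 8, d(41) = 2, d(42) = 8, d(43) = 2, d(44) = 6, d(45) = 6, d(46) = 4, d(47) = 2, d(48) = 10, d(49) = 3, d(50) = 6, d(51) = 4. Summing all 51 values: 211. (Dirichlet's divisor formula: Σ_{n ≤ x} d(n) = x ln(x) + (2γ − 1) x + O(√x). For x = 51, the asymptotic estimate is ≈ 208.40.)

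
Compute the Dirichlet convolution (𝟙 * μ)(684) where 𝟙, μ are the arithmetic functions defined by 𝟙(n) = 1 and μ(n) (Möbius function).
(𝟙 * μ)(684) = 0

Divisors of 684: [1, 2, 3, 4, 6, 9, 12, 18, 19, 36, 38, 57, 76, 114, 171, 228, 342, 684]. For each d | 684:
  d = 1: 𝟙(1) · μ(684/1) = 1 · 0 = 0
  d = 2: 𝟙(2) · μ(684/2) = 1 · 0 = 0
  d = 3: 𝟙(3) · μ(684/3) = 1 · 0 = 0
  d = 4: 𝟙(4) · μ(684/4) = 1 · 0 = 0
  d = 6: 𝟙(6) · μ(684/6) = 1 · -1 = -1
  d = 9: 𝟙(9) · μ(684/9) = 1 · 0 = 0
  d = 12: 𝟙(12) · μ(684/12) = 1 · 1 = 1
  d = 18: 𝟙(18) · μ(684/18) = 1 · 1 = 1
  d = 19: 𝟙(19) · μ(684/19) = 1 · 0 = 0
  d = 36: 𝟙(36) · μ(684/36) = 1 · -1 = -1
  d = 38: 𝟙(38) · μ(684/38) = 1 · 0 = 0
  d = 57: 𝟙(57) · μ(684/57) = 1 · 0 = 0
  d = 76: 𝟙(76) · μ(684/76) = 1 · 0 = 0
  d = 114: 𝟙(114) · μ(684/114) = 1 · 1 = 1
  d = 171: 𝟙(171) · μ(684/171) = 1 · 0 = 0
  d = 228: 𝟙(228) · μ(684/228) = 1 · -1 = -1
  d = 342: 𝟙(342) · μ(684/342) = 1 · -1 = -1
  d = 684: 𝟙(684) · μ(684/684) = 1 · 1 = 1
Summing: (𝟙 * μ)(684) = 0 + 0 + 0 + 0 + -1 + 0 + 1 + 1 + 0 + -1 + 0 + 0 + 0 + 1 + 0 + -1 + -1 + 1 = 0.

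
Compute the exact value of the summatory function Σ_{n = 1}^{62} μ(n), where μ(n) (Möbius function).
Σ_{n ≤ 62} μ(n) = -1

Compute μ(n) for each 1 ≤ n ≤ 62: μ(1) = 1, μ(2) = -1, μ(3) = -1, μ(4) = 0, μ(5) = -1, μ(6) = 1, μ(7) = -1, μ(8) = 0, μ(9) = 0, μ(10) = 1, μ(11) = -1, μ(12) = 0, μ(13) = -1, μ(14) = 1, μ(15) = 1, μ(16) = 0, μ(17) = -1, μ(18) = 0, μ(19) = -1, μ(20) = 0, μ(21) = 1, μ(22) = 1, μ(23) = -1, μ(24) = 0, μ(25) = 0, μ(26) = 1, μ(27) = 0, μ(28) = 0, μ(29) = -1, μ(30) = -1, μ(31) = -1, μ(32) = 0, μ(33) = 1, μ(34) = 1, μ(35) = 1, μ(36) = 0, μ(37) = -1, μ(38) = 1, μ(39) = 1, μ(40) = 0, μ(41) = -1, μ(42) = -1, μ(43) = -1, μ(44) = 0, μ(45) = 0, μ(46) = 1, μ(47) = -1, μ(48) = 0, μ(49) = 0, μ(50) = 0, μ(51) = 1, μ(52) = 0, μ(53) = -1, μ(54) = 0, μ(55) = 1, μ(56) = 0, μ(57) = 1, μ(58) = 1, μ(59) = -1, μ(60) = 0, μ(61) = -1, μ(62) = 1. Summing all 62 values: -1. (Mertens function M(x) = Σ_{n ≤ x} μ(n); on average M(x) should be small (PNT ⟺ M(x) = o(x)).)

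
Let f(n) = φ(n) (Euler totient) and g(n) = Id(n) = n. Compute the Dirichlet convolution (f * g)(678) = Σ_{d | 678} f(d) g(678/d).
(φ * Id)(678) = 3375

Divisors of 678: [1, 2, 3, 6, 113, 226, 339, 678]. For each d | 678:
  d = 1: φ(1) · Id(678/1) = 1 · 678 = 678
  d = 2: φ(2) · Id(678/2) = 1 · 339 = 339
  d = 3: φ(3) · Id(678/3) = 2 · 226 = 452
  d = 6: φ(6) · Id(678/6) = 2 · 113 = 226
  d = 113: φ(113) · Id(678/113) = 112 · 6 = 672
  d = 226: φ(226) · Id(678/226) = 112 · 3 = 336
  d = 339: φ(339) · Id(678/339) = 224 · 2 = 448
  d = 678: φ(678) · Id(678/678) = 224 · 1 = 224
Summing: (φ * Id)(678) = 678 + 339 + 452 + 226 + 672 + 336 + 448 + 224 = 3375.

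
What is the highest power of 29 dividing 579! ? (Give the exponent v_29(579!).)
v_29(579!) = 19

Legendre's formula: v_p(n!) = Σ_{k ≥ 1} ⌊n / p^k⌋. For p = 29, n = 579, the terms are:
  ⌊579/29^1⌋ = ⌊579/29⌋ = 19
(the next term ⌊579/29^2⌋ = 0, terminating the sum). Summing: v_29(579!) = 19 = 19.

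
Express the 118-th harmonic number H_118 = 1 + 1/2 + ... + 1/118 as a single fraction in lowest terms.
H_118 = 93018884434841482250701215017315081260434614082769/17379782769567790172972927968296006432665936992320

Direct summation: H_118 = 1 + 1/2 + ... + 1/118. The least common denominator is lcm(1, ..., 118) = 955888052326228459513511038256280353796626534577600; over this denominator the numerator is 955888052326228459513511038256280353796626534577600 + 477944026163114229756755519128140176898313267288800 + 318629350775409486504503679418760117932208844859200 + 238972013081557114878377759564070088449156633644400 + 191177610465245691902702207651256070759325306915520 + 159314675387704743252251839709380058966104422429600 + 136555436046604065644787291179468621970946647796800 + 119486006540778557439188879782035044224578316822200 + 106209783591803162168167893139586705977402948286400 + 95588805232622845951351103825628035379662653457760 + 86898913847838950864864639841480032163329684961600 + 79657337693852371626125919854690029483052211214800 + 73529850178940650731808541404329257984355887275200 + 68277718023302032822393645589734310985473323898400 + 63725870155081897300900735883752023586441768971840 + 59743003270389278719594439891017522112289158411100 + 56228708960366379971383002250369432576272149092800 + 53104891795901581084083946569793352988701474143200 + 50309897490854129448079528329277913357717186030400 + 47794402616311422975675551912814017689831326728880 + 45518478682201355214929097059822873990315549265600 + 43449456923919475432432319920740016081664842480800 + 41560350101140367804935262532881754512896805851200 + 39828668846926185813062959927345014741526105607400 + 38235522093049138380540441530251214151865061383104 + 36764925089470325365904270702164628992177943637600 + 35403261197267720722722631046528901992467649428800 + 34138859011651016411196822794867155492736661949200 + 32961656976766498603914173732975184613676777054400 + 31862935077540948650450367941876011793220884485920 + 30835098462136401919790678653428398509568597889600 + 29871501635194639359797219945508761056144579205550 + 28966304615946316954954879947160010721109894987200 + 28114354480183189985691501125184716288136074546400 + 27311087209320813128957458235893724394189329559360 + 26552445897950790542041973284896676494350737071600 + 25834812225033201608473271304223793345854771204800 + 25154948745427064724039764164638956678858593015200 + 24509950059646883577269513801443085994785295758400 + 23897201308155711487837775956407008844915663364440 + 23314342739664108768622220445275130580405525233600 + 22759239341100677607464548529911436995157774632800 + 22229954705261126965430489261773961716200617083200 + 21724728461959737716216159960370008040832421240400 + 21241956718360632433633578627917341195480589657280 + 20780175050570183902467631266440877256448402925600 + 20338043666515499138585341239495326676523968820800 + 19914334423463092906531479963672507370763052803700 + 19507919435229152234969613025638374567278092542400 + 19117761046524569190270220765125607075932530691552 + 18742902986788793323794334083456477525424049697600 + 18382462544735162682952135351082314496088971818800 + 18035623628796763387047378080307176486728802539200 + 17701630598633860361361315523264450996233824714400 + 17379782769567790172972927968296006432665936992320 + 17069429505825508205598411397433577746368330974600 + 16769965830284709816026509443092637785905728676800 + 16480828488383249301957086866487592306838388527200 + 16201492412308956940906966750106446674519093806400 + 15931467538770474325225183970938005896610442242960 + 15670295939774237041205098987807874652403713681600 + 15417549231068200959895339326714199254784298944800 + 15172826227400451738309699019940957996771849755200 + 14935750817597319679898609972754380528072289602775 + 14705970035788130146361708280865851596871177455040 + 14483152307973158477477439973580005360554947493600 + 14266985855615350141992702063526572444725769172800 + 14057177240091594992845750562592358144068037273200 + 13853450033713455934978420844293918170965601950400 + 13655543604660406564478729117946862197094664779680 + 13463212004594767035401563919102540194318683585600 + 13276222948975395271020986642448338247175368535800 + 13094356881181211774157685455565484298583925131200 + 12917406112516600804236635652111896672927385602400 + 12745174031016379460180147176750404717288353794368 + 12577474372713532362019882082319478339429296507600 + 12414130549691278694980662834497147451904240708800 + 12254975029823441788634756900721542997392647879200 + 12099848763623145057133051117168105744261095374400 + 11948600654077855743918887978203504422457831682220 + 11801087065755906907574210348842967330822549809600 + 11657171369832054384311110222637565290202762616800 + 11516723522002752524259169135617835587911163067200 + 11379619670550338803732274264955718497578887316400 + 11245741792073275994276600450073886515254429818560 + 11114977352630563482715244630886980858100308541600 + 10987218992255499534638057910991728204558925684800 + 10862364230979868858108079980185004020416210620200 + 10740315194676724264196753238834610716816028478400 + 10620978359180316216816789313958670597740294828640 + 10504264311277235818829791629189893997765126753600 + 10390087525285091951233815633220438628224201462800 + 10278366154045467306596892884476132836522865963200 + 10169021833257749569292670619747663338261984410400 + 10061979498170825889615905665855582671543437206080 + 9957167211731546453265739981836253685381526401850 + 9854516003363179994984649878930725296872438500800 + 9753959717614576117484806512819187283639046271200 + 9655434871982105651651626649053336907036631662400 + 9558880523262284595135110382562803537966265345776 + 9464238141843846133797138992636439146501252817600 + 9371451493394396661897167041728238762712024848800 + 9280466527439111257412728526760003434918704219200 + 9191231272367581341476067675541157248044485909400 + 9103695736440271042985819411964574798063109853120 + 9017811814398381693523689040153588243364401269600 + 8933533199310546350593561105198881811183425556800 + 8850815299316930180680657761632225498116912357200 + 8769615158956224399206523286754865631161711326400 + 8689891384783895086486463984148003216332968496160 + 8611604075011067202824423768074597781951590401600 + 8534714752912754102799205698716788873184165487300 + 8459186303771933270031071135011330564571916235200 + 8384982915142354908013254721546318892952864338400 + 8312070020228073560987052506576350902579361170240 + 8240414244191624650978543433243796153419194263600 + 8169983353215627859089837933814361998261765252800 + 8100746206154478470453483375053223337259546903200 = 5116038643916281523788566825952329469323903774552295, so H_118 = 5116038643916281523788566825952329469323903774552295/955888052326228459513511038256280353796626534577600; reducing by gcd(5116038643916281523788566825952329469323903774552295, 955888052326228459513511038256280353796626534577600) = 55 gives 93018884434841482250701215017315081260434614082769/17379782769567790172972927968296006432665936992320 ≈ 5.35213. (The PNT-adjacent estimate ln(118) + γ ≈ 5.34790 matches within O(1/n).)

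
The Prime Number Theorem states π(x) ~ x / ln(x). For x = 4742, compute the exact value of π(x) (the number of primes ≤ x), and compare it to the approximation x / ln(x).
π(4742) = 639;  x/ln(x) ≈ 560.24;  relative error ≈ 12.33%.

Directly count primes up to 4742: π(4742) = 639. The PNT approximation gives 4742/ln(4742) ≈ 4742/8.46421 ≈ 560.24. Relative error (π(x) − x/ln(x)) / π(x) ≈ 12.33%; the approximation is known to undercount slightly (Li(x) is a better estimate).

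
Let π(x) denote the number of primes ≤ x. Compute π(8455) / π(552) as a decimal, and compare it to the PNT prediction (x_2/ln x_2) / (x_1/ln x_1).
π(8455)/π(552) = 1057/101 ≈ 10.4653;  PNT prediction ≈ 10.6945.

π(552) = 101 and π(8455) = 1057, so π(8455)/π(552) ≈ 10.4653. The PNT-predicted ratio is (8455/ln(8455)) / (552/ln(552)) ≈ 10.6945. The two agree to within a few percent, as expected.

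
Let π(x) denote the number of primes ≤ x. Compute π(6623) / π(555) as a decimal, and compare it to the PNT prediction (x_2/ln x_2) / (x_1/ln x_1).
π(6623)/π(555) = 855/101 ≈ 8.4653;  PNT prediction ≈ 8.5706.

π(555) = 101 and π(6623) = 855, so π(6623)/π(555) ≈ 8.4653. The PNT-predicted ratio is (6623/ln(6623)) / (555/ln(555)) ≈ 8.5706. The two agree to within a few percent, as expected.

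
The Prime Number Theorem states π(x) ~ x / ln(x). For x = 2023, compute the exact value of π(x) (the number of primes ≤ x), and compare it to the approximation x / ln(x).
π(2023) = 306;  x/ln(x) ≈ 265.75;  relative error ≈ 13.15%.

Directly count primes up to 2023: π(2023) = 306. The PNT approximation gives 2023/ln(2023) ≈ 2023/7.61234 ≈ 265.75. Relative error (π(x) − x/ln(x)) / π(x) ≈ 13.15%; the approximation is known to undercount slightly (Li(x) is a better estimate).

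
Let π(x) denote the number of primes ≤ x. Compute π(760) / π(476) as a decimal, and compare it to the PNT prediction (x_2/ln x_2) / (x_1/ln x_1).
π(760)/π(476) = 134/91 ≈ 1.4725;  PNT prediction ≈ 1.4840.

π(476) = 91 and π(760) = 134, so π(760)/π(476) ≈ 1.4725. The PNT-predicted ratio is (760/ln(760)) / (476/ln(476)) ≈ 1.4840. The two agree to within a few percent, as expected.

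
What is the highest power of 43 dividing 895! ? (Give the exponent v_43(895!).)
v_43(895!) = 20

Legendre's formula: v_p(n!) = Σ_{k ≥ 1} ⌊n / p^k⌋. For p = 43, n = 895, the terms are:
  ⌊895/43^1⌋ = ⌊895/43⌋ = 20
(the next term ⌊895/43^2⌋ = 0, terminating the sum). Summing: v_43(895!) = 20 = 20.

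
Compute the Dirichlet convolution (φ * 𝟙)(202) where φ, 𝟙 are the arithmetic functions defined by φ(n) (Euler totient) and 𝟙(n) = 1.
(φ * 𝟙)(202) = 202

Divisors of 202: [1, 2, 101, 202]. For each d | 202:
  d = 1: φ(1) · 𝟙(202/1) = 1 · 1 = 1
  d = 2: φ(2) · 𝟙(202/2) = 1 · 1 = 1
  d = 101: φ(101) · 𝟙(202/101) = 100 · 1 = 100
  d = 202: φ(202) · 𝟙(202/202) = 100 · 1 = 100
Summing: (φ * 𝟙)(202) = 1 + 1 + 100 + 100 = 202.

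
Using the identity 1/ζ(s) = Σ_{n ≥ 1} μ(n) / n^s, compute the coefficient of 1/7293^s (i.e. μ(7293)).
μ(7293) = 1

Factor n = 7293 = 3 · 11 · 13 · 17. μ(n) = 0 if any exponent ≥ 2 (not squarefree); otherwise μ(n) = (−1)^{ω(n)} where ω(n) is the number of distinct prime factors. Applying: μ(7293) = 1.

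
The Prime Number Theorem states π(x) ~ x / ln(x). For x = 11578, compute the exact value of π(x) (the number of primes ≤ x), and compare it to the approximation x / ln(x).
π(11578) = 1392;  x/ln(x) ≈ 1237.38;  relative error ≈ 11.11%.

Directly count primes up to 11578: π(11578) = 1392. The PNT approximation gives 11578/ln(11578) ≈ 11578/9.35686 ≈ 1237.38. Relative error (π(x) − x/ln(x)) / π(x) ≈ 11.11%; the approximation is known to undercount slightly (Li(x) is a better estimate).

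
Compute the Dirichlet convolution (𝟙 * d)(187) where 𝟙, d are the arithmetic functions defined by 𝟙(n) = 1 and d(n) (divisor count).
(𝟙 * d)(187) = 9

Divisors of 187: [1, 11, 17, 187]. For each d | 187:
  d = 1: 𝟙(1) · d(187/1) = 1 · 4 = 4
  d = 11: 𝟙(11) · d(187/11) = 1 · 2 = 2
  d = 17: 𝟙(17) · d(187/17) = 1 · 2 = 2
  d = 187: 𝟙(187) · d(187/187) = 1 · 1 = 1
Summing: (𝟙 * d)(187) = 4 + 2 + 2 + 1 = 9.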